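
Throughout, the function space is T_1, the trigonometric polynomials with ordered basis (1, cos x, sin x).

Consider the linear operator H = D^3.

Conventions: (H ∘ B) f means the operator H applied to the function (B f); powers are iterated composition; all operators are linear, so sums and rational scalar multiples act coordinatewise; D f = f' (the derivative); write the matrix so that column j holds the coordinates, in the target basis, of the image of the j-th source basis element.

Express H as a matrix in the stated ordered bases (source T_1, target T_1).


the matrix is [[0, 0, 0]; [0, 0, -1]; [0, 1, 0]] (rows listed top to bottom)

image of 1: 0
image of cos x: sin x
image of sin x: -cos x
each image's coordinates form column j of the matrix


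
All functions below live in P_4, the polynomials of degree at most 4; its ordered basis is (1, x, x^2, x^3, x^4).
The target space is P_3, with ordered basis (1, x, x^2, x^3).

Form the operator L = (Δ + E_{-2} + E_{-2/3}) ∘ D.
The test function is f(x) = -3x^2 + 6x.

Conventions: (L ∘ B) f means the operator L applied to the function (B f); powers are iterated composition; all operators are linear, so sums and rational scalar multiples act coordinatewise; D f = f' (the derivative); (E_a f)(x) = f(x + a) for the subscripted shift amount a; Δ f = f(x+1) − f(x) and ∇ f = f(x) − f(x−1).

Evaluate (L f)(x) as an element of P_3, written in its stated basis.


D f = -6x + 6
Δ D f = -6
E_{-2} D f = -6x + 18
E_{-2/3} D f = -6x + 10
(Δ + E_{-2} + E_{-2/3}) D f = -12x + 22

g(x) = -12x + 22


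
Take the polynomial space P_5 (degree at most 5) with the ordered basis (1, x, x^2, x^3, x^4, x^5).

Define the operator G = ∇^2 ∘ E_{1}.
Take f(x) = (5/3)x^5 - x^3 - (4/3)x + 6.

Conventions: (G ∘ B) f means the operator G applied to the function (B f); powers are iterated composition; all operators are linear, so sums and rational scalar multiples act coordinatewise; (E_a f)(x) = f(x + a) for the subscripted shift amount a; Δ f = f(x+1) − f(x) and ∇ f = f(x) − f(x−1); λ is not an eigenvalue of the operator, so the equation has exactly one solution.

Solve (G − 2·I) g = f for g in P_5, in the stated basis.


write g with unknown coordinates in the stated basis and equate coefficients in (G − 2·I) g = f
solving from the highest basis element down gives g = -(5/6)x^5 - (47/6)x^3 - 27x - 3
check: G g = -(50/3)x^3 - (166/3)x
so G g − 2·g = (5/3)x^5 - x^3 - (4/3)x + 6 = f ✓

g(x) = -(5/6)x^5 - (47/6)x^3 - 27x - 3


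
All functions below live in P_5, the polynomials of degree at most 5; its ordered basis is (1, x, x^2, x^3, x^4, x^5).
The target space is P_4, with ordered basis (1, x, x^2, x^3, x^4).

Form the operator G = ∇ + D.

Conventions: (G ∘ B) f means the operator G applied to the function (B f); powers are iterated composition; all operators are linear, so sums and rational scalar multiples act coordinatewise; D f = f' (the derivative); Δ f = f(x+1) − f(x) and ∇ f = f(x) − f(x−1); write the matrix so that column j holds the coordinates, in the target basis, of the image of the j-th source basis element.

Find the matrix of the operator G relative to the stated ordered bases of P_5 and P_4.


image of 1: 0
image of x: 2
image of x^2: 4x - 1
image of x^3: 6x^2 - 3x + 1
image of x^4: 8x^3 - 6x^2 + 4x - 1
image of x^5: 10x^4 - 10x^3 + 10x^2 - 5x + 1
each image's coordinates form column j of the matrix

the matrix is [[0, 2, -1, 1, -1, 1]; [0, 0, 4, -3, 4, -5]; [0, 0, 0, 6, -6, 10]; [0, 0, 0, 0, 8, -10]; [0, 0, 0, 0, 0, 10]] (rows listed top to bottom)


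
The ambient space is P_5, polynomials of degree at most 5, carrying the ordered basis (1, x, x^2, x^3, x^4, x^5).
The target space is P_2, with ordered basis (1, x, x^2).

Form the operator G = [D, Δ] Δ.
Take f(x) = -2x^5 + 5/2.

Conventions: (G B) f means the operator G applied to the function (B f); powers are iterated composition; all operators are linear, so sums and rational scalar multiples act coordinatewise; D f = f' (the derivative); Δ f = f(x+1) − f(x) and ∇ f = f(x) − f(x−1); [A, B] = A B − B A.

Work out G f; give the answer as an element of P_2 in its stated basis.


the image equals g(x) = 0

Δ f = -10x^4 - 20x^3 - 20x^2 - 10x - 2
Δ Δ f = -40x^3 - 120x^2 - 140x - 60
D Δ Δ f = -120x^2 - 240x - 140
D Δ f = -40x^3 - 60x^2 - 40x - 10
Δ D Δ f = -120x^2 - 240x - 140
[D, Δ] Δ f = 0


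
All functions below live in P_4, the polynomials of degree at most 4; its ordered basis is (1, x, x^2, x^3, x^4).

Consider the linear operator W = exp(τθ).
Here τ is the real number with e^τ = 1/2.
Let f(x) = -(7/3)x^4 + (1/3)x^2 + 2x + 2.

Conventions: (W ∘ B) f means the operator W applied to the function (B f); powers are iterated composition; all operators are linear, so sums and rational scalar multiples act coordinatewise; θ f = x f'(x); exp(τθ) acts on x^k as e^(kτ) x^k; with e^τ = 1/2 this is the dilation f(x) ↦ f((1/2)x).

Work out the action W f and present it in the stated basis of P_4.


the result is g(x) = -(7/48)x^4 + (1/12)x^2 + x + 2

exp(τθ) x^k = e^(kτ) x^k; with e^τ = 1/2 this sends x^k to (1/2)^k x^k
x ↦ 1/2 x
x^2 ↦ 1/4 x^2
x^4 ↦ 1/16 x^4
applying this coordinatewise to f: exp(τθ) f = -(7/48)x^4 + (1/12)x^2 + x + 2


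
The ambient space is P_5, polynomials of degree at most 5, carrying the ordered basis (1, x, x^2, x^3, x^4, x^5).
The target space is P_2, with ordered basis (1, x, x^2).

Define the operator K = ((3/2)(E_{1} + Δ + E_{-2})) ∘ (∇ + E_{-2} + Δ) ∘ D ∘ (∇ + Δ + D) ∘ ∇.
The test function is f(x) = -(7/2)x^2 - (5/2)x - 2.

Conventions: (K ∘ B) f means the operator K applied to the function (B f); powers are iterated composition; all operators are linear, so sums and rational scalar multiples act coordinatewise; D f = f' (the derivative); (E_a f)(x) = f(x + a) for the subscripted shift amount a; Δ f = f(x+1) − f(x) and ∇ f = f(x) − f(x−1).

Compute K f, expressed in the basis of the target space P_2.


g(x) = 0

∇ f = -7x + 1
∇ ∇ f = -7
Δ ∇ f = -7
D ∇ f = -7
(∇ + Δ + D) ∇ f = -21
D (∇ + Δ + D) ∇ f = 0
∇ (D ∘ (∇ + Δ + D) ∘ ∇) f = 0
E_{-2} (D ∘ (∇ + Δ + D) ∘ ∇) f = 0
Δ (D ∘ (∇ + Δ + D) ∘ ∇) f = 0
(∇ + E_{-2} + Δ) (D ∘ (∇ + Δ + D) ∘ ∇) f = 0
E_{1} (∇ + E_{-2} + Δ) (D ∘ (∇ + Δ + D) ∘ ∇) f = 0
Δ (∇ + E_{-2} + Δ) (D ∘ (∇ + Δ + D) ∘ ∇) f = 0
E_{-2} (∇ + E_{-2} + Δ) (D ∘ (∇ + Δ + D) ∘ ∇) f = 0
(E_{1} + Δ + E_{-2}) (∇ + E_{-2} + Δ) (D ∘ (∇ + Δ + D) ∘ ∇) f = 0
((3/2)(E_{1} + Δ + E_{-2})) (∇ + E_{-2} + Δ) (D ∘ (∇ + Δ + D) ∘ ∇) f = 0


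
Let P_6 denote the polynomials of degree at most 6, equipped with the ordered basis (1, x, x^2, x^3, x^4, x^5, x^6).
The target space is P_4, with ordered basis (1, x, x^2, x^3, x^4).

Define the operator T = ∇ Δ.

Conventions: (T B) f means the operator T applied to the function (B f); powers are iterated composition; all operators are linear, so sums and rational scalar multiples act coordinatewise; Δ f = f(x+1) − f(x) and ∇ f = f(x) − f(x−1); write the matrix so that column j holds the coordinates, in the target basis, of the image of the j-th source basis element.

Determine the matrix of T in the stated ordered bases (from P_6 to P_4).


image of 1: 0
image of x: 0
image of x^2: 2
image of x^3: 6x
image of x^4: 12x^2 + 2
image of x^5: 20x^3 + 10x
image of x^6: 30x^4 + 30x^2 + 2
each image's coordinates form column j of the matrix

the matrix is [[0, 0, 2, 0, 2, 0, 2]; [0, 0, 0, 6, 0, 10, 0]; [0, 0, 0, 0, 12, 0, 30]; [0, 0, 0, 0, 0, 20, 0]; [0, 0, 0, 0, 0, 0, 30]] (rows listed top to bottom)


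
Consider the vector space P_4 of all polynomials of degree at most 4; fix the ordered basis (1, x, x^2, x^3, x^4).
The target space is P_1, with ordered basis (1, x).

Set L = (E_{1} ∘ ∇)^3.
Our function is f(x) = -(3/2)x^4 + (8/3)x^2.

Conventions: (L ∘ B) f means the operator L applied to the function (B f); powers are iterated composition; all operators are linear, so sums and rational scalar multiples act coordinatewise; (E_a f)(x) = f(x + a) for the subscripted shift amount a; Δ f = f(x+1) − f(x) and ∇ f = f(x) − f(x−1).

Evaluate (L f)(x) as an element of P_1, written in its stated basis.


∇ f = -6x^3 + 9x^2 - (2/3)x - 7/6
E_{1} ∇ f = -6x^3 - 9x^2 - (2/3)x + 7/6
∇ (E_{1} ∘ ∇) f = -18x^2 + 7/3
E_{1} ∇ (E_{1} ∘ ∇) f = -18x^2 - 36x - 47/3
∇ (E_{1} ∘ ∇) (E_{1} ∘ ∇) f = -36x - 18
E_{1} ∇ (E_{1} ∘ ∇) (E_{1} ∘ ∇) f = -36x - 54

the image equals g(x) = -36x - 54


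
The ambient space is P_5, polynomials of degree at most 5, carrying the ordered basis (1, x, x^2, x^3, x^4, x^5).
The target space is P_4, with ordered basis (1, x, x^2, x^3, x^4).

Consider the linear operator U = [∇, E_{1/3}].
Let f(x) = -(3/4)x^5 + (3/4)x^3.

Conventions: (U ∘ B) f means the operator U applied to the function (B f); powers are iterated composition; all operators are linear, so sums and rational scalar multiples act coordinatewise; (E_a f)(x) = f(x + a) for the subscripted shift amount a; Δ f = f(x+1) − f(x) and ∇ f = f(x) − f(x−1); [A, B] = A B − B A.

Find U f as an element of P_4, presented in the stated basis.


E_{1/3} f = -(3/4)x^5 - (5/4)x^4 - (1/12)x^3 + (17/36)x^2 + (11/54)x + 2/81
∇ E_{1/3} f = -(15/4)x^4 + (5/2)x^3 - (1/4)x^2 - (1/18)x + 4/27
∇ f = -(15/4)x^4 + (15/2)x^3 - (21/4)x^2 + (3/2)x
E_{1/3} ∇ f = -(15/4)x^4 + (5/2)x^3 - (1/4)x^2 - (1/18)x + 4/27
[∇, E_{1/3}] f = 0

the result is g(x) = 0


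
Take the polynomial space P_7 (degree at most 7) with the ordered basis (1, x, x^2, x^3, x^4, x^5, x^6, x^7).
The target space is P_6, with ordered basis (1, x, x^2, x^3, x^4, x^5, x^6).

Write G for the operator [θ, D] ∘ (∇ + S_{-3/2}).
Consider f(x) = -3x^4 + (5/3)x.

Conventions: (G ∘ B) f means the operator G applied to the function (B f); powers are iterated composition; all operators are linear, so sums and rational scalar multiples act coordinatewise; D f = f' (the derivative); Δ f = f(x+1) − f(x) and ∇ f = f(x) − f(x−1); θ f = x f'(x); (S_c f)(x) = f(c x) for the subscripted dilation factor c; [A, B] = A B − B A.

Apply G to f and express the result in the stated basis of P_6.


∇ f = -12x^3 + 18x^2 - 12x + 14/3
S_{-3/2} f = -(243/16)x^4 - (5/2)x
(∇ + S_{-3/2}) f = -(243/16)x^4 - 12x^3 + 18x^2 - (29/2)x + 14/3
D (∇ + S_{-3/2}) f = -(243/4)x^3 - 36x^2 + 36x - 29/2
θ D (∇ + S_{-3/2}) f = -(729/4)x^3 - 72x^2 + 36x
θ (∇ + S_{-3/2}) f = -(243/4)x^4 - 36x^3 + 36x^2 - (29/2)x
D θ (∇ + S_{-3/2}) f = -243x^3 - 108x^2 + 72x - 29/2
[θ, D] (∇ + S_{-3/2}) f = (243/4)x^3 + 36x^2 - 36x + 29/2

the result is g(x) = (243/4)x^3 + 36x^2 - 36x + 29/2


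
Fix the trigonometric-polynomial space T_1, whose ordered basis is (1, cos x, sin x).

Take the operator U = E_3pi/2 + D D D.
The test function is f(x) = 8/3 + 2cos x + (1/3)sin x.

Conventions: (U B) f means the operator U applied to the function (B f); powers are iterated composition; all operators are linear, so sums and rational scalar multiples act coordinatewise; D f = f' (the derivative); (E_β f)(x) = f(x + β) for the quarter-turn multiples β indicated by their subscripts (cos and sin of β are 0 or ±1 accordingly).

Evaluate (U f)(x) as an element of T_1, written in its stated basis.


E_3pi/2 f = 8/3 - (1/3)cos x + 2sin x
D f = (1/3)cos x - 2sin x
D D f = -2cos x - (1/3)sin x
D D D f = -(1/3)cos x + 2sin x
(E_3pi/2 + D D D) f = 8/3 - (2/3)cos x + 4sin x

the result is g(x) = 8/3 - (2/3)cos x + 4sin x


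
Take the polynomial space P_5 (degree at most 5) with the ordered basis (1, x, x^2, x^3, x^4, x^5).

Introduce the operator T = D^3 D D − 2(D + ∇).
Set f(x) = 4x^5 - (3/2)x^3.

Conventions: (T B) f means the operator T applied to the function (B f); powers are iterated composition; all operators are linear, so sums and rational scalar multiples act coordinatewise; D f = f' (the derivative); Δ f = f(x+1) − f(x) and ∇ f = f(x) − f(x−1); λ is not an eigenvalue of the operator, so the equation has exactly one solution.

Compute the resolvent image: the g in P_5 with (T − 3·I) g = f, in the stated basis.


the image equals g(x) = -(4/3)x^5 + (80/9)x^4 - (3013/54)x^3 + (7226/27)x^2 - (69127/81)x + 317599/243

write g with unknown coordinates in the stated basis and equate coefficients in (T − 3·I) g = f
solving from the highest basis element down gives g = -(4/3)x^5 + (80/9)x^4 - (3013/54)x^3 + (7226/27)x^2 - (69127/81)x + 317599/243
check: T g = (80/3)x^4 - (1520/9)x^3 + (7226/9)x^2 - (69127/27)x + 317599/81
so T g − 3·g = 4x^5 - (3/2)x^3 = f ✓


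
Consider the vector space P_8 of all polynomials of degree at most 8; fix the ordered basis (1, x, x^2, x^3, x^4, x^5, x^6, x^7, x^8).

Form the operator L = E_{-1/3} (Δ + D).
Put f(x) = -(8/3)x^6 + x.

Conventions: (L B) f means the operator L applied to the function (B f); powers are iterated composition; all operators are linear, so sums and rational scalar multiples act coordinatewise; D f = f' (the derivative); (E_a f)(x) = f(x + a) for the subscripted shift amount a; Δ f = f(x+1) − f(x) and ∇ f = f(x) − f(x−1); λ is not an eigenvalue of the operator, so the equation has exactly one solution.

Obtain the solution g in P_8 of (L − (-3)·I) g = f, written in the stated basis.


write g with unknown coordinates in the stated basis and equate coefficients in (L − (-3)·I) g = f
solving from the highest basis element down gives g = -(8/9)x^6 + (32/9)x^5 - (40/3)x^4 + (3520/81)x^3 - (25160/243)x^2 + (120179/729)x - 286750/2187
check: L g = -(32/3)x^5 + 40x^4 - (3520/27)x^3 + (25160/81)x^2 - (119936/243)x + 286750/729
so L g − (-3)·g = -(8/3)x^6 + x = f ✓

the image equals g(x) = -(8/9)x^6 + (32/9)x^5 - (40/3)x^4 + (3520/81)x^3 - (25160/243)x^2 + (120179/729)x - 286750/2187


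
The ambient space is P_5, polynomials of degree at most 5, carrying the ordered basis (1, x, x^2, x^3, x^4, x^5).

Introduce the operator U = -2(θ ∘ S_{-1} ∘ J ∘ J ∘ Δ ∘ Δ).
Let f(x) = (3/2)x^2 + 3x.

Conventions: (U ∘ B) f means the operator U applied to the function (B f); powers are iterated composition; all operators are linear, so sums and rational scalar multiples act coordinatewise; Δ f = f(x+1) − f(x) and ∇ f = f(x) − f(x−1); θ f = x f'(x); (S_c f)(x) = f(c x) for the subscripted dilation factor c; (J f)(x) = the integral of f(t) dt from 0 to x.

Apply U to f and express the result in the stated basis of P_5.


Δ f = 3x + 9/2
Δ Δ f = 3
J Δ Δ f = 3x
J (J ∘ Δ ∘ Δ) f = (3/2)x^2
S_{-1} J (J ∘ Δ ∘ Δ) f = (3/2)x^2
θ S_{-1} J (J ∘ Δ ∘ Δ) f = 3x^2
(-2(θ ∘ S_{-1} ∘ J ∘ J ∘ Δ ∘ Δ)) f = -6x^2

g(x) = -6x^2


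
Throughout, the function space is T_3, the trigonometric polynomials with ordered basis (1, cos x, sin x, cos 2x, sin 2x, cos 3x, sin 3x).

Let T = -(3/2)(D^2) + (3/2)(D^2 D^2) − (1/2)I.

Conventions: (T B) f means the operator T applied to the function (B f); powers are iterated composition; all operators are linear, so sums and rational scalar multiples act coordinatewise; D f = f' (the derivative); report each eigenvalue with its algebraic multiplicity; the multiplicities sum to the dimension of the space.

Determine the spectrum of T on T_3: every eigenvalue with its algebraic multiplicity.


image of 1: -1/2
image of cos x: (5/2)cos x
image of sin x: (5/2)sin x
image of cos 2x: (59/2)cos 2x
image of sin 2x: (59/2)sin 2x
image of cos 3x: (269/2)cos 3x
image of sin 3x: (269/2)sin 3x
the matrix is diagonal; its diagonal is (-1/2, 5/2, 5/2, 59/2, 59/2, 269/2, 269/2)
for a triangular matrix the eigenvalues are the diagonal entries, with algebraic multiplicity their repetition count

λ = -1/2 (multiplicity 1), λ = 5/2 (multiplicity 2), λ = 59/2 (multiplicity 2), λ = 269/2 (multiplicity 2)


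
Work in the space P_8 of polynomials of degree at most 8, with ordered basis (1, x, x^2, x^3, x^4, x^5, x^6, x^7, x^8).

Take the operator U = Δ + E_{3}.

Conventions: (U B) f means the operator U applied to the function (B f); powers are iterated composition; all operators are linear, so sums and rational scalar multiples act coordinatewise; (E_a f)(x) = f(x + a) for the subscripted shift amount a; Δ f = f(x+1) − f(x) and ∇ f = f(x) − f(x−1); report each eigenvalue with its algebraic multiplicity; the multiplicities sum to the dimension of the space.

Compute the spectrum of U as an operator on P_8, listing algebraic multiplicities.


image of 1: 1
image of x: x + 4
image of x^2: x^2 + 8x + 10
image of x^3: x^3 + 12x^2 + 30x + 28
image of x^4: x^4 + 16x^3 + 60x^2 + 112x + 82
image of x^5: x^5 + 20x^4 + 100x^3 + 280x^2 + 410x + 244
image of x^6: x^6 + 24x^5 + 150x^4 + 560x^3 + 1230x^2 + 1464x + 730
image of x^7: x^7 + 28x^6 + 210x^5 + 980x^4 + 2870x^3 + 5124x^2 + 5110x + 2188
image of x^8: x^8 + 32x^7 + 280x^6 + 1568x^5 + 5740x^4 + 13664x^3 + 20440x^2 + 17504x + 6562
the matrix is upper triangular; its diagonal is (1, 1, 1, 1, 1, 1, 1, 1, 1)
for a triangular matrix the eigenvalues are the diagonal entries, with algebraic multiplicity their repetition count

λ = 1 (multiplicity 9)


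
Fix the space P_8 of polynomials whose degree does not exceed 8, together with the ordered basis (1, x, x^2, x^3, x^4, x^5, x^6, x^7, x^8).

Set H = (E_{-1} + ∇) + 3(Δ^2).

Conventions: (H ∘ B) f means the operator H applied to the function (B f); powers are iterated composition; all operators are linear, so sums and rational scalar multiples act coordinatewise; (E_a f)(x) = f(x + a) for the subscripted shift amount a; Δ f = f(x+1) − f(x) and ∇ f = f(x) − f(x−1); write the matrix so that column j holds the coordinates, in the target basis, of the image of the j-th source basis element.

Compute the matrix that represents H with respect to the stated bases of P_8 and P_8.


image of 1: 1
image of x: x
image of x^2: x^2 + 6
image of x^3: x^3 + 18x + 18
image of x^4: x^4 + 36x^2 + 72x + 42
image of x^5: x^5 + 60x^3 + 180x^2 + 210x + 90
image of x^6: x^6 + 90x^4 + 360x^3 + 630x^2 + 540x + 186
image of x^7: x^7 + 126x^5 + 630x^4 + 1470x^3 + 1890x^2 + 1302x + 378
image of x^8: x^8 + 168x^6 + 1008x^5 + 2940x^4 + 5040x^3 + 5208x^2 + 3024x + 762
each image's coordinates form column j of the matrix

the matrix is [[1, 0, 6, 18, 42, 90, 186, 378, 762]; [0, 1, 0, 18, 72, 210, 540, 1302, 3024]; [0, 0, 1, 0, 36, 180, 630, 1890, 5208]; [0, 0, 0, 1, 0, 60, 360, 1470, 5040]; [0, 0, 0, 0, 1, 0, 90, 630, 2940]; [0, 0, 0, 0, 0, 1, 0, 126, 1008]; [0, 0, 0, 0, 0, 0, 1, 0, 168]; [0, 0, 0, 0, 0, 0, 0, 1, 0]; [0, 0, 0, 0, 0, 0, 0, 0, 1]] (rows listed top to bottom)


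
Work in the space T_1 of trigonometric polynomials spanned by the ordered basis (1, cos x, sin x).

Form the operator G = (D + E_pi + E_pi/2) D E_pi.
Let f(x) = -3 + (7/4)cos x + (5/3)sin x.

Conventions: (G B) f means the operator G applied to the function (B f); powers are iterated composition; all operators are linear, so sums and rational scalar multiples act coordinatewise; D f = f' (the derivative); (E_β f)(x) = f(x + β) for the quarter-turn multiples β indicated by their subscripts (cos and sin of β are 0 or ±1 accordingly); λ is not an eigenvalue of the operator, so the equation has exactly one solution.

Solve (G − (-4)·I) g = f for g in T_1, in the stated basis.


g(x) = -3/4 + (53/222)cos x + (47/148)sin x

write g with unknown coordinates in the stated basis and equate coefficients in (G − (-4)·I) g = f
solving from the highest basis element down gives g = -3/4 + (53/222)cos x + (47/148)sin x
check: G g = (353/444)cos x + (44/111)sin x
so G g − (-4)·g = -3 + (7/4)cos x + (5/3)sin x = f ✓


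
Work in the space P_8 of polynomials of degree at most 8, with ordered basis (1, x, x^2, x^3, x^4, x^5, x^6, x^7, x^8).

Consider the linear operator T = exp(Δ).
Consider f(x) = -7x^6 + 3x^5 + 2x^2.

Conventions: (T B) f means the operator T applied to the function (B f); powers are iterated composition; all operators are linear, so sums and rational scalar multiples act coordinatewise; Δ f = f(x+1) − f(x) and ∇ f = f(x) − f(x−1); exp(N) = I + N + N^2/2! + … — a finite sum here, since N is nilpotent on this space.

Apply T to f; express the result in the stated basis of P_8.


order-1 term: -42x^5 - 90x^4 - 110x^3 - 75x^2 - 23x - 2
order-2 term: -105x^4 - 390x^3 - 645x^2 - 525x - 170
order-3 term: -140x^3 - 600x^2 - 960x - 555
order-4 term: -105x^2 - 405x - 425
order-5 term: -42x - 102
order-6 term: -7
the series for exp(Δ) f terminates at order 6
exp(Δ) f = -7x^6 - 39x^5 - 195x^4 - 640x^3 - 1423x^2 - 1955x - 1261

g(x) = -7x^6 - 39x^5 - 195x^4 - 640x^3 - 1423x^2 - 1955x - 1261


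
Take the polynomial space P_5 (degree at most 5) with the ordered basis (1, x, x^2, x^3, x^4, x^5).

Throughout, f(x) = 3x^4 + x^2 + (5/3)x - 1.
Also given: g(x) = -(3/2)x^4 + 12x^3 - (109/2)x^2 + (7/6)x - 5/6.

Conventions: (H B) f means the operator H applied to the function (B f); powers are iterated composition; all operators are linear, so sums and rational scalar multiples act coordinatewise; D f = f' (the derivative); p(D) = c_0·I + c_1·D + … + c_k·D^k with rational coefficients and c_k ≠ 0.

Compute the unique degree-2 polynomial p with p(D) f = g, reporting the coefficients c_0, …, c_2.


c_0 = -1/2, c_1 = 1, c_2 = -3/2

D^0 f = 3x^4 + x^2 + (5/3)x - 1
D^1 f = 12x^3 + 2x + 5/3
D^2 f = 36x^2 + 2
matching coefficients of g against c_0 f + c_1 Df + … from the top degree down determines the c_i
solution: c_0 = -1/2, c_1 = 1, c_2 = -3/2


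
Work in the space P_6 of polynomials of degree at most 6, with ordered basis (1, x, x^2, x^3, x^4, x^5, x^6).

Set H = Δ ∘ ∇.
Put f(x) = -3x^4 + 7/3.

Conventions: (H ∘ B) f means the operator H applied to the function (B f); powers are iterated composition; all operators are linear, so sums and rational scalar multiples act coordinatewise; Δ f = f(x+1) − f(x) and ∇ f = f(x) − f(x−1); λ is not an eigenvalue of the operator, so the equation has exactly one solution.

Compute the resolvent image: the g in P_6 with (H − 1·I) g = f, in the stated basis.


write g with unknown coordinates in the stated basis and equate coefficients in (H − 1·I) g = f
solving from the highest basis element down gives g = 3x^4 + 36x^2 + 227/3
check: H g = 36x^2 + 78
so H g − 1·g = -3x^4 + 7/3 = f ✓

the image equals g(x) = 3x^4 + 36x^2 + 227/3


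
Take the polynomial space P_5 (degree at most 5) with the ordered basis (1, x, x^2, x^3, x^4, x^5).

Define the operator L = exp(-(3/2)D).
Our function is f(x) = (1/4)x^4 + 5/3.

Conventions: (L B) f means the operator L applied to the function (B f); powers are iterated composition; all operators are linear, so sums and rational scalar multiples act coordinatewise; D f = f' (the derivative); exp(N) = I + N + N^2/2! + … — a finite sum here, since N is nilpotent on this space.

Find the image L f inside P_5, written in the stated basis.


order-1 term: -(3/2)x^3
order-2 term: (27/8)x^2
order-3 term: -(27/8)x
order-4 term: 81/64
the series for exp(-(3/2)D) f terminates at order 4
exp(-(3/2)D) f = (1/4)x^4 - (3/2)x^3 + (27/8)x^2 - (27/8)x + 563/192

the image equals g(x) = (1/4)x^4 - (3/2)x^3 + (27/8)x^2 - (27/8)x + 563/192


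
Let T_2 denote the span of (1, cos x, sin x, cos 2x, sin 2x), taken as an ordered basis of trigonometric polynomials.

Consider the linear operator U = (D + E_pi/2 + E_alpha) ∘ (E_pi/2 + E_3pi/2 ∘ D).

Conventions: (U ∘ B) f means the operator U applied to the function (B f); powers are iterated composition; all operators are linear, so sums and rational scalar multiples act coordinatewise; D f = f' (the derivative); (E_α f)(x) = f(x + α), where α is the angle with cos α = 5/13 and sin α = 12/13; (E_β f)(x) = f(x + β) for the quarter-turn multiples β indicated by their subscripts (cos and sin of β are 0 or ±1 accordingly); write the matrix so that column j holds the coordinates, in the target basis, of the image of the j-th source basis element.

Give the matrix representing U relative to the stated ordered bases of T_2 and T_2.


the matrix is [[2, 0, 0, 0, 0]; [0, -33/13, 43/13, 0, 0]; [0, -43/13, -33/13, 0, 0]; [0, 0, 0, 1204/169, 118/169]; [0, 0, 0, -118/169, 1204/169]] (rows listed top to bottom)

image of 1: 2
image of cos x: -(33/13)cos x - (43/13)sin x
image of sin x: (43/13)cos x - (33/13)sin x
image of cos 2x: (1204/169)cos 2x - (118/169)sin 2x
image of sin 2x: (118/169)cos 2x + (1204/169)sin 2x
each image's coordinates form column j of the matrix


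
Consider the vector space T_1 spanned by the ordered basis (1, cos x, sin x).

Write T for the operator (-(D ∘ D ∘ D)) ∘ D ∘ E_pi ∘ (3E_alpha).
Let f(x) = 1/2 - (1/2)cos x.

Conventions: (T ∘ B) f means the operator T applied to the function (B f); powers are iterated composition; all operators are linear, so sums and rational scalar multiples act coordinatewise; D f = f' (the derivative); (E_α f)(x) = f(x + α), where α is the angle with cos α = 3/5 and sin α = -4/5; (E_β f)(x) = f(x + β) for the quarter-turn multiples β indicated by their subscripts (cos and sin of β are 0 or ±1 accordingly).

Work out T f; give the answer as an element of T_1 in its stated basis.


the result is g(x) = -(9/10)cos x - (6/5)sin x

E_alpha f = 1/2 - (3/10)cos x - (2/5)sin x
(3E_alpha) f = 3/2 - (9/10)cos x - (6/5)sin x
E_pi (3E_alpha) f = 3/2 + (9/10)cos x + (6/5)sin x
D E_pi (3E_alpha) f = (6/5)cos x - (9/10)sin x
D (D ∘ E_pi) (3E_alpha) f = -(9/10)cos x - (6/5)sin x
D D (D ∘ E_pi) (3E_alpha) f = -(6/5)cos x + (9/10)sin x
D D D (D ∘ E_pi) (3E_alpha) f = (9/10)cos x + (6/5)sin x
(-(D ∘ D ∘ D)) (D ∘ E_pi) (3E_alpha) f = -(9/10)cos x - (6/5)sin x


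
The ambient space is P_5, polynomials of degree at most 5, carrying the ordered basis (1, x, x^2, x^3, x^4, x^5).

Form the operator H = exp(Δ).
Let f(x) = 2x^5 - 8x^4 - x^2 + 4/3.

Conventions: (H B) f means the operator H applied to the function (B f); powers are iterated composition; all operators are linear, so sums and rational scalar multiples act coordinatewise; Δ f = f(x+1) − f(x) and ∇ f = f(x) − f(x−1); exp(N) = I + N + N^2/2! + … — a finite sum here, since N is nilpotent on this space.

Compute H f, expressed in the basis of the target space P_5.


order-1 term: 10x^4 - 12x^3 - 28x^2 - 24x - 7
order-2 term: 20x^3 + 12x^2 - 26x - 27
order-3 term: 20x^2 + 28x + 2
order-4 term: 10x + 12
order-5 term: 2
the series for exp(Δ) f terminates at order 5
exp(Δ) f = 2x^5 + 2x^4 + 8x^3 + 3x^2 - 12x - 50/3

the result is g(x) = 2x^5 + 2x^4 + 8x^3 + 3x^2 - 12x - 50/3


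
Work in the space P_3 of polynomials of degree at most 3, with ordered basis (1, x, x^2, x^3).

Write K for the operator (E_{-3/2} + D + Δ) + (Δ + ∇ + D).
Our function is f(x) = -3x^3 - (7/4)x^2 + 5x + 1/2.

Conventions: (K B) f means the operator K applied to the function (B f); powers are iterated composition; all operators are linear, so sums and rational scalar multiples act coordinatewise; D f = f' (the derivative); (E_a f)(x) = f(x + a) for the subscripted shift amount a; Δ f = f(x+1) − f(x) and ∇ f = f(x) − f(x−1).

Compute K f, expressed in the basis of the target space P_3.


the image equals g(x) = -3x^3 - (133/4)x^2 - (73/2)x + 215/16

E_{-3/2} f = -3x^3 + (47/4)x^2 - 10x - 13/16
D f = -9x^2 - (7/2)x + 5
Δ f = -9x^2 - (25/2)x + 1/4
(E_{-3/2} + D + Δ) f = -3x^3 - (25/4)x^2 - 26x + 71/16
Δ f = -9x^2 - (25/2)x + 1/4
∇ f = -9x^2 + (11/2)x + 15/4
D f = -9x^2 - (7/2)x + 5
(Δ + ∇ + D) f = -27x^2 - (21/2)x + 9
((E_{-3/2} + D + Δ) + (Δ + ∇ + D)) f = -3x^3 - (133/4)x^2 - (73/2)x + 215/16


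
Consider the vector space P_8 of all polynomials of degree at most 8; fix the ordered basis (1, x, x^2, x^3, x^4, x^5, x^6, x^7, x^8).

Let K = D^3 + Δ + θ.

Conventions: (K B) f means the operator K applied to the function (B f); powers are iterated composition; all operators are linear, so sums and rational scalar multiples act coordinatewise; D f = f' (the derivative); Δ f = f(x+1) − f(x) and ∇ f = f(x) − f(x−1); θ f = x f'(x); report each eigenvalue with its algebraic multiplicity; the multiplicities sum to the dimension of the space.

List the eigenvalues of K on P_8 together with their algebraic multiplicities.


λ = 0 (multiplicity 1), λ = 1 (multiplicity 1), λ = 2 (multiplicity 1), λ = 3 (multiplicity 1), λ = 4 (multiplicity 1), λ = 5 (multiplicity 1), λ = 6 (multiplicity 1), λ = 7 (multiplicity 1), λ = 8 (multiplicity 1)

image of 1: 0
image of x: x + 1
image of x^2: 2x^2 + 2x + 1
image of x^3: 3x^3 + 3x^2 + 3x + 7
image of x^4: 4x^4 + 4x^3 + 6x^2 + 28x + 1
image of x^5: 5x^5 + 5x^4 + 10x^3 + 70x^2 + 5x + 1
image of x^6: 6x^6 + 6x^5 + 15x^4 + 140x^3 + 15x^2 + 6x + 1
image of x^7: 7x^7 + 7x^6 + 21x^5 + 245x^4 + 35x^3 + 21x^2 + 7x + 1
image of x^8: 8x^8 + 8x^7 + 28x^6 + 392x^5 + 70x^4 + 56x^3 + 28x^2 + 8x + 1
the matrix is upper triangular; its diagonal is (0, 1, 2, 3, 4, 5, 6, 7, 8)
for a triangular matrix the eigenvalues are the diagonal entries, with algebraic multiplicity their repetition count


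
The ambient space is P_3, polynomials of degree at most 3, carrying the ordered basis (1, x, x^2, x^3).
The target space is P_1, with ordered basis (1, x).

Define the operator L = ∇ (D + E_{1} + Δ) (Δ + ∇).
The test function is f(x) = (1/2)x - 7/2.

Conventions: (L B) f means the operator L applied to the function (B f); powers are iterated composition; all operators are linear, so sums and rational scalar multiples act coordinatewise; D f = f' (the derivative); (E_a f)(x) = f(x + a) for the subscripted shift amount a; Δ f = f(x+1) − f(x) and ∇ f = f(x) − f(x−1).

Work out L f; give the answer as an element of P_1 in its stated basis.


Δ f = 1/2
∇ f = 1/2
(Δ + ∇) f = 1
D (Δ + ∇) f = 0
E_{1} (Δ + ∇) f = 1
Δ (Δ + ∇) f = 0
(D + E_{1} + Δ) (Δ + ∇) f = 1
∇ (D + E_{1} + Δ) (Δ + ∇) f = 0

g(x) = 0


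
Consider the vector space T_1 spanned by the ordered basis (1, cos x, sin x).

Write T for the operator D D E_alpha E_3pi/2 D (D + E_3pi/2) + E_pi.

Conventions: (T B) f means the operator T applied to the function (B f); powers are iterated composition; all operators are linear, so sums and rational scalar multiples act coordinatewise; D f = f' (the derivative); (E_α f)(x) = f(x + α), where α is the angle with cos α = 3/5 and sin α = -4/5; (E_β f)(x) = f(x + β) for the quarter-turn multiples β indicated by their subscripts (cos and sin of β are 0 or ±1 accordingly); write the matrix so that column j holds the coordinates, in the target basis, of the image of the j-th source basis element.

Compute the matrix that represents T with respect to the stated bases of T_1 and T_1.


the matrix is [[1, 0, 0]; [0, -1, 0]; [0, 0, -1]] (rows listed top to bottom)

image of 1: 1
image of cos x: -cos x
image of sin x: -sin x
each image's coordinates form column j of the matrix


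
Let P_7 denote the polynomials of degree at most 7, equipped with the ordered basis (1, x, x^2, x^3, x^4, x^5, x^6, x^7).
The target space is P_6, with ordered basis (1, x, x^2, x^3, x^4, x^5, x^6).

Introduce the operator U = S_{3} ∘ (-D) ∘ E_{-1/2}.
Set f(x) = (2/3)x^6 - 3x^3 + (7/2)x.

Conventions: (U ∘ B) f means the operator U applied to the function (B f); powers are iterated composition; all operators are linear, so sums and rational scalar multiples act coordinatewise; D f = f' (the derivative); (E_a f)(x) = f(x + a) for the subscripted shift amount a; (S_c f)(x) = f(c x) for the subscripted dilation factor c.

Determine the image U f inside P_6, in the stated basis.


g(x) = -972x^5 + 810x^4 - 270x^3 + 126x^2 - (123/4)x - 9/8

E_{-1/2} f = (2/3)x^6 - 2x^5 + (5/2)x^4 - (14/3)x^3 + (41/8)x^2 + (9/8)x - 131/96
D E_{-1/2} f = 4x^5 - 10x^4 + 10x^3 - 14x^2 + (41/4)x + 9/8
(-D) E_{-1/2} f = -4x^5 + 10x^4 - 10x^3 + 14x^2 - (41/4)x - 9/8
S_{3} (-D) E_{-1/2} f = -972x^5 + 810x^4 - 270x^3 + 126x^2 - (123/4)x - 9/8


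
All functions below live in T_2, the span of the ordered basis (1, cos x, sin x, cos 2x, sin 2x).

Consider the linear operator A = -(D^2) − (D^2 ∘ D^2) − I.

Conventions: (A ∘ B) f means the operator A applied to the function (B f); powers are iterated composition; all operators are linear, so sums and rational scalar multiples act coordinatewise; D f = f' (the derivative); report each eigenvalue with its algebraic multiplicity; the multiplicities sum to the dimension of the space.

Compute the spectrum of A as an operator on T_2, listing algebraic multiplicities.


λ = -13 (multiplicity 2), λ = -1 (multiplicity 3)

image of 1: -1
image of cos x: -cos x
image of sin x: -sin x
image of cos 2x: -13cos 2x
image of sin 2x: -13sin 2x
the matrix is diagonal; its diagonal is (-1, -1, -1, -13, -13)
for a triangular matrix the eigenvalues are the diagonal entries, with algebraic multiplicity their repetition count


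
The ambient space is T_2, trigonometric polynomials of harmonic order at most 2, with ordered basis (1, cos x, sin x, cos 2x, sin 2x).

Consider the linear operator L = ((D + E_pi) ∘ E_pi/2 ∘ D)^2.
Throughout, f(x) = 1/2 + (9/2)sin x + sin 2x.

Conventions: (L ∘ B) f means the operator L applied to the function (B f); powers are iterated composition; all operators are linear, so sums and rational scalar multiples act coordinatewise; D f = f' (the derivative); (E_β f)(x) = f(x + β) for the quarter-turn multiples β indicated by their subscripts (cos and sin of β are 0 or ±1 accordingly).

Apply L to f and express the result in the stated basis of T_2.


the result is g(x) = -9cos x - 16cos 2x + 12sin 2x

D f = (9/2)cos x + 2cos 2x
E_pi/2 D f = -(9/2)sin x - 2cos 2x
D (E_pi/2 ∘ D) f = -(9/2)cos x + 4sin 2x
E_pi (E_pi/2 ∘ D) f = (9/2)sin x - 2cos 2x
(D + E_pi) (E_pi/2 ∘ D) f = -(9/2)cos x + (9/2)sin x - 2cos 2x + 4sin 2x
D ((D + E_pi) ∘ E_pi/2 ∘ D) f = (9/2)cos x + (9/2)sin x + 8cos 2x + 4sin 2x
E_pi/2 D ((D + E_pi) ∘ E_pi/2 ∘ D) f = (9/2)cos x - (9/2)sin x - 8cos 2x - 4sin 2x
D (E_pi/2 ∘ D) ((D + E_pi) ∘ E_pi/2 ∘ D) f = -(9/2)cos x - (9/2)sin x - 8cos 2x + 16sin 2x
E_pi (E_pi/2 ∘ D) ((D + E_pi) ∘ E_pi/2 ∘ D) f = -(9/2)cos x + (9/2)sin x - 8cos 2x - 4sin 2x
(D + E_pi) (E_pi/2 ∘ D) ((D + E_pi) ∘ E_pi/2 ∘ D) f = -9cos x - 16cos 2x + 12sin 2x


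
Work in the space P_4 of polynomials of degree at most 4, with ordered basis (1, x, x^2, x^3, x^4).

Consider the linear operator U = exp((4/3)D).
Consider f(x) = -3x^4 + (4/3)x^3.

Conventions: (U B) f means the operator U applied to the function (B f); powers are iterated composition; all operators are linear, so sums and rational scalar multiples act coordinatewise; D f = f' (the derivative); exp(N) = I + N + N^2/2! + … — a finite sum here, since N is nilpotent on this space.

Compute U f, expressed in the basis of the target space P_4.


order-1 term: -16x^3 + (16/3)x^2
order-2 term: -32x^2 + (64/9)x
order-3 term: -(256/9)x + 256/81
order-4 term: -256/27
the series for exp((4/3)D) f terminates at order 4
exp((4/3)D) f = -3x^4 - (44/3)x^3 - (80/3)x^2 - (64/3)x - 512/81

the image equals g(x) = -3x^4 - (44/3)x^3 - (80/3)x^2 - (64/3)x - 512/81


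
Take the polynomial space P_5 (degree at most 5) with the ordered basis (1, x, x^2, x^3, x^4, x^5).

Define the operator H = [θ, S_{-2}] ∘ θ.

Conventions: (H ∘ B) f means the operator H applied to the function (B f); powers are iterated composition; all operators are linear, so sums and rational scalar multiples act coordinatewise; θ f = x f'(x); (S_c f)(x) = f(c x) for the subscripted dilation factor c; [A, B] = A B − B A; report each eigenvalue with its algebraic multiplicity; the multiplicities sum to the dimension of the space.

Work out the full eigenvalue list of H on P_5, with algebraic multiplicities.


image of 1: 0
image of x: 0
image of x^2: 0
image of x^3: 0
image of x^4: 0
image of x^5: 0
the matrix is upper triangular; its diagonal is (0, 0, 0, 0, 0, 0)
for a triangular matrix the eigenvalues are the diagonal entries, with algebraic multiplicity their repetition count

λ = 0 (multiplicity 6)


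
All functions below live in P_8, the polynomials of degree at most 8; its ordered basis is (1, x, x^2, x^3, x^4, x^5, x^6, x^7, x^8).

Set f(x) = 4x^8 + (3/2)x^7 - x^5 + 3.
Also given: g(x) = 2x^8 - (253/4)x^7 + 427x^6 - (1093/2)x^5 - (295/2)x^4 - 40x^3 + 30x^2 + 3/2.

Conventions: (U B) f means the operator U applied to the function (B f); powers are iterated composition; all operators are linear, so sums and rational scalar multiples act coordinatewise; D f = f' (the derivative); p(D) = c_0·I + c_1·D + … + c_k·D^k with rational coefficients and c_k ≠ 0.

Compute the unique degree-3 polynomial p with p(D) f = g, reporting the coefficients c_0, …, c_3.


D^0 f = 4x^8 + (3/2)x^7 - x^5 + 3
D^1 f = 32x^7 + (21/2)x^6 - 5x^4
D^2 f = 224x^6 + 63x^5 - 20x^3
D^3 f = 1344x^5 + 315x^4 - 60x^2
matching coefficients of g against c_0 f + c_1 Df + … from the top degree down determines the c_i
solution: c_0 = 1/2, c_1 = -2, c_2 = 2, c_3 = -1/2

c_0 = 1/2, c_1 = -2, c_2 = 2, c_3 = -1/2


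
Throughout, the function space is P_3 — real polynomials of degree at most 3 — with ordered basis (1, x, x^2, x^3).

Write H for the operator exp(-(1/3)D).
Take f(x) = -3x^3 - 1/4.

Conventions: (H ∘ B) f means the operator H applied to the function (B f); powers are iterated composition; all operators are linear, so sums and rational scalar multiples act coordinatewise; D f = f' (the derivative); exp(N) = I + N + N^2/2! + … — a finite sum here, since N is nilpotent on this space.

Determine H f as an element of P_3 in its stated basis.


the result is g(x) = -3x^3 + 3x^2 - x - 5/36

order-1 term: 3x^2
order-2 term: -x
order-3 term: 1/9
the series for exp(-(1/3)D) f terminates at order 3
exp(-(1/3)D) f = -3x^3 + 3x^2 - x - 5/36


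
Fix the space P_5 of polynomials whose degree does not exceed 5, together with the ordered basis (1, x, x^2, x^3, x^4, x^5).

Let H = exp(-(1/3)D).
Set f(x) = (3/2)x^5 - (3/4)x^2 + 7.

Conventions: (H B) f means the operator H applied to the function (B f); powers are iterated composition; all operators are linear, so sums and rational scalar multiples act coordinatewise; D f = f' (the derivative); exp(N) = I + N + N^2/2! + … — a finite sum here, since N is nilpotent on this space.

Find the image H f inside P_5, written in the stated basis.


order-1 term: -(5/2)x^4 + (1/2)x
order-2 term: (5/3)x^3 - 1/12
order-3 term: -(5/9)x^2
order-4 term: (5/54)x
order-5 term: -1/162
the series for exp(-(1/3)D) f terminates at order 5
exp(-(1/3)D) f = (3/2)x^5 - (5/2)x^4 + (5/3)x^3 - (47/36)x^2 + (16/27)x + 2239/324

the image equals g(x) = (3/2)x^5 - (5/2)x^4 + (5/3)x^3 - (47/36)x^2 + (16/27)x + 2239/324


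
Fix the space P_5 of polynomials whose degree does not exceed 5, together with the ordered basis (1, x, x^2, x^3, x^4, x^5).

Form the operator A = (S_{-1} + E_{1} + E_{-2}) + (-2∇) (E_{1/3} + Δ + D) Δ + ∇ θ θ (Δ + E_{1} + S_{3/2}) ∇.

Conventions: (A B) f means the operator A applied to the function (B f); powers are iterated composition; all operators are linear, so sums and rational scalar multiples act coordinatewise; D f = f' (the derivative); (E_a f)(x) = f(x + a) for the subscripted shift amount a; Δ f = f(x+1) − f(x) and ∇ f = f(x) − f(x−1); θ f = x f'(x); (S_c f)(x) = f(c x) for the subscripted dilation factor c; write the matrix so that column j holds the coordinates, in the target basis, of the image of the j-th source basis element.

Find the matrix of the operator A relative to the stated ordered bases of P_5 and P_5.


image of 1: 3
image of x: x - 1
image of x^2: 3x^2 - 2x + 6
image of x^3: x^3 - 3x^2 + 81x - 139/2
image of x^4: 3x^4 - 4x^3 + (957/2)x^2 - (1153/2)x + 815/6
image of x^5: x^5 - 5x^4 + 1950x^3 - (13445/4)x^2 + (26795/12)x - 82123/108
each image's coordinates form column j of the matrix

the matrix is [[3, -1, 6, -139/2, 815/6, -82123/108]; [0, 1, -2, 81, -1153/2, 26795/12]; [0, 0, 3, -3, 957/2, -13445/4]; [0, 0, 0, 1, -4, 1950]; [0, 0, 0, 0, 3, -5]; [0, 0, 0, 0, 0, 1]] (rows listed top to bottom)


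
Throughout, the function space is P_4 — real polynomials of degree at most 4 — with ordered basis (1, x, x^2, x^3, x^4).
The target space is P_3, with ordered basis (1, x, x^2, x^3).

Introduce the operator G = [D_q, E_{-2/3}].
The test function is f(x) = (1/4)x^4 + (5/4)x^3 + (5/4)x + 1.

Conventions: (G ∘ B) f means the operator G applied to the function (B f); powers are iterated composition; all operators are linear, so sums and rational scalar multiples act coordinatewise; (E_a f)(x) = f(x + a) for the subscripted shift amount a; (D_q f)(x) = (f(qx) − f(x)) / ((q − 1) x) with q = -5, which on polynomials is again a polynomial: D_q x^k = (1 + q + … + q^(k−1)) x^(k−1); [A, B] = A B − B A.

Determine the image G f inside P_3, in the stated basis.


g(x) = -66x^2 + 77x - 18

E_{-2/3} f = (1/4)x^4 + (7/12)x^3 - (11/6)x^2 + (283/108)x - 25/162
D_q E_{-2/3} f = -26x^3 + (49/4)x^2 + (22/3)x + 283/108
D_q f = -26x^3 + (105/4)x^2 + 5/4
E_{-2/3} D_q f = -26x^3 + (313/4)x^2 - (209/3)x + 2227/108
[D_q, E_{-2/3}] f = -66x^2 + 77x - 18
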